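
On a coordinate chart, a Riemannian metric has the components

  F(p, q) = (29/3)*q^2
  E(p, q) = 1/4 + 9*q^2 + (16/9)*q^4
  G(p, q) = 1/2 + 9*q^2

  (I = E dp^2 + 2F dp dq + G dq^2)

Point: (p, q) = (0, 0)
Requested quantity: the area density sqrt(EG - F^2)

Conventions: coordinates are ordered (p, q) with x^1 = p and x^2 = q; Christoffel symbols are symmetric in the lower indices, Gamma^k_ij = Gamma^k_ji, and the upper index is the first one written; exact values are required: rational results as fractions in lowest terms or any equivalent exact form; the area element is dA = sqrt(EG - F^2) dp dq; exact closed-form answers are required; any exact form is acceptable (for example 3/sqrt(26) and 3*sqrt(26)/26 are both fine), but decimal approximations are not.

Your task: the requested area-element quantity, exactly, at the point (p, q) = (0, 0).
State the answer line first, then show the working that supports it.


Answer: sqrt(EG - F^2) = sqrt(2)/4

E = 1/4, F = 0, G = 1/2; EG - F^2 = 1/8


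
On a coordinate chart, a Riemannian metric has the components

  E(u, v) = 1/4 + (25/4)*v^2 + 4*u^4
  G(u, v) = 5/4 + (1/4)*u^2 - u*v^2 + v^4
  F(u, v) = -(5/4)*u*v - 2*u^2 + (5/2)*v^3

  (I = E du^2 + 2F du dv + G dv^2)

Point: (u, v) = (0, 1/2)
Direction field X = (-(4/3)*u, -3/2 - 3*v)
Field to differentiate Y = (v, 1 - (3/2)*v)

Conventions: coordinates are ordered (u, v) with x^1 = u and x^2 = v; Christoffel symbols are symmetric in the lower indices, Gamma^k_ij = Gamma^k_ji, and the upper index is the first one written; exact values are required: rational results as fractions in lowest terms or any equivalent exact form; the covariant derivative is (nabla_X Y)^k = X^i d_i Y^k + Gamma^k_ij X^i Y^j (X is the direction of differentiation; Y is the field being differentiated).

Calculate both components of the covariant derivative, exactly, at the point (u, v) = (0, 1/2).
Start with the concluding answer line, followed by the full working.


Answer: (nabla_X Y)^u = -3831/584, (nabla_X Y)^v = 3123/584

E = 29/16, F = 5/16, G = 21/16 at the point
E_u = 0, E_v = 25/4, F_u = -5/8, F_v = 15/8, G_u = -1/4, G_v = 1/2
EG - F^2 = 73/32;  g^inv = (32/73) * [[21/16, -5/16], [-5/16, 29/16]]
first-kind symbols [ij,l] = (1/2)(d_i g_jl + d_j g_il - d_l g_ij): [uu,u] = E_u/2 = 0, [uu,v] = F_u - E_v/2 = -15/4, [uv,u] = E_v/2 = 25/8, [uv,v] = G_u/2 = -1/8, [vv,u] = F_v - G_u/2 = 2, [vv,v] = G_v/2 = 1/4
Gamma^u_ij = (G*[ij,u] - F*[ij,v])/(EG - F^2), Gamma^v_ij = (E*[ij,v] - F*[ij,u])/(EG - F^2)
Gamma_uuu = 75/146, Gamma_uuv = 265/146, Gamma_uvv = 163/146, Gamma_vuu = -435/146, Gamma_vuv = -77/146, Gamma_vvv = -11/146
X = (0, -3), Y = (1/2, 1/4) at the point


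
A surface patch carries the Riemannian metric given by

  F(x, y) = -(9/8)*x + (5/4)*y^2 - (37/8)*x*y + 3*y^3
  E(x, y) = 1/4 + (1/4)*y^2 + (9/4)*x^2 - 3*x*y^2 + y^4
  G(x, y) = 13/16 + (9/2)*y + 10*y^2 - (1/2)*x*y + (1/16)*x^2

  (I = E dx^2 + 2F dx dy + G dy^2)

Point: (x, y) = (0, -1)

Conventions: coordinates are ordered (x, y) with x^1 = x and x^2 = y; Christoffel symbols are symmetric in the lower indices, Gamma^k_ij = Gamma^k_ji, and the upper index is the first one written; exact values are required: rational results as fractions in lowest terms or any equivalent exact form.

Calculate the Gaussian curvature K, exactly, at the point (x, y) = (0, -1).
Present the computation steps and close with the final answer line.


E = 3/2, F = -7/4, G = 101/16, EG - F^2 = 205/32 at the point
E_x = -3, E_y = -9/2, F_x = 7/2, F_y = 13/2, G_x = 1/2, G_y = -31/2
E_yy = 25/2, F_xy = -37/8, G_xx = 1/8
The intrinsic route: Brioschi's K = (det M1 - det M2)/(EG - F^2)^2.
M1 = [[-E_yy/2 + F_xy - G_xx/2, E_x/2, F_x - E_y/2], [F_y - G_x/2, E, F], [G_y/2, F, G]] = [[-175/16, -3/2, 23/4], [25/4, 3/2, -7/4], [-31/4, -7/4, 101/16]]; det M1 = -13967/512
M2 = [[0, E_y/2, G_x/2], [E_y/2, E, F], [G_x/2, F, G]] = [[0, -9/4, 1/4], [-9/4, 3/2, -7/4], [1/4, -7/4, 101/16]]; det M2 = -7701/256
det M1 - det M2 = 1435/512; K = 1435/512 / (205/32)^2 = 14/205

Answer: K = 14/205


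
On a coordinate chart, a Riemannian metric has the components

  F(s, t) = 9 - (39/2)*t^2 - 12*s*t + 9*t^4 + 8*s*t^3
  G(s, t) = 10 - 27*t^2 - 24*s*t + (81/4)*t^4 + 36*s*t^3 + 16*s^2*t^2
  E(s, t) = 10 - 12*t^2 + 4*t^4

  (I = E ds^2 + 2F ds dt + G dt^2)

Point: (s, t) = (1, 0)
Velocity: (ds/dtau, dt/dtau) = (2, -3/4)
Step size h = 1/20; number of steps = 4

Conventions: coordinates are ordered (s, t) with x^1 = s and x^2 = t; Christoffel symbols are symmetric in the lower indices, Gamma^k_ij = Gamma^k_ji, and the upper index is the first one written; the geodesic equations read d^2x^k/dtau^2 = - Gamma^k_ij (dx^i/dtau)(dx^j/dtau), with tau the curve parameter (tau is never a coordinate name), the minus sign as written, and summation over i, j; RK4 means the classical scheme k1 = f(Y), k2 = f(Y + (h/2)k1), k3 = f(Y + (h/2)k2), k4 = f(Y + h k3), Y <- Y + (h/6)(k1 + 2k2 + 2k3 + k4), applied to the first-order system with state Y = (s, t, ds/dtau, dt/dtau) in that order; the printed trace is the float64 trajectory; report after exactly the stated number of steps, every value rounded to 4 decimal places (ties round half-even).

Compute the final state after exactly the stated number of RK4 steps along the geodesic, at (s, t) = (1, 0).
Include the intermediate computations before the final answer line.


f(Y) = (ds/dtau, dt/dtau, -Gamma^s_ij Y'^i Y'^j, -Gamma^t_ij Y'^i Y'^j) with the Gammas evaluated at the stage position; h = 0.050000; intermediate values shown to 6 dp
step 0: s = 1.0000, t = 0.0000, ds/dtau = 2.0000, dt/dtau = -0.7500
step 1:
  k1: at (s, t) = (1.000000, 0.000000), (ds/dtau, dt/dtau) = (2.000000, -0.750000); Gamma_sss = 0.000000, Gamma_sst = 0.000000, Gamma_stt = -0.631579, Gamma_tss = 0.000000, Gamma_tst = 0.000000, Gamma_ttt = -0.631579; k1 = (2.000000, -0.750000, 0.355263, 0.355263)
  k2: at (s, t) = (1.050000, -0.018750), (ds/dtau, dt/dtau) = (2.008882, -0.741118); Gamma_sss = 0.000000, Gamma_sst = 0.011557, Gamma_stt = -0.621170, Gamma_tss = 0.000000, Gamma_tst = 0.011857, Gamma_ttt = -0.637298; k2 = (2.008882, -0.741118, 0.375593, 0.385345)
  k3: at (s, t) = (1.050222, -0.018528), (ds/dtau, dt/dtau) = (2.009390, -0.740366); Gamma_sss = 0.000000, Gamma_sst = 0.011423, Gamma_stt = -0.621788, Gamma_tss = 0.000000, Gamma_tst = 0.011716, Gamma_ttt = -0.637746; k3 = (2.009390, -0.740366, 0.374816, 0.384435)
  k4: at (s, t) = (1.100469, -0.037018), (ds/dtau, dt/dtau) = (2.018741, -0.730778); Gamma_sss = 0.000000, Gamma_sst = 0.022248, Gamma_stt = -0.611313, Gamma_tss = 0.000000, Gamma_tst = 0.023432, Gamma_ttt = -0.643849; k4 = (2.018741, -0.730778, 0.392105, 0.412974)
  Y <- Y + (h/6)(k1 + 2k2 + 2k3 + k4): s = 1.1005, t = -0.0370, ds/dtau = 2.0187, dt/dtau = -0.7308
step 2:
  k1: at (s, t) = (1.100461, -0.037031), (ds/dtau, dt/dtau) = (2.018735, -0.730768); Gamma_sss = 0.000000, Gamma_sst = 0.022255, Gamma_stt = -0.611280, Gamma_tss = 0.000000, Gamma_tst = 0.023440, Gamma_ttt = -0.643826; k1 = (2.018735, -0.730768, 0.392100, 0.412976)
  k2: at (s, t) = (1.150929, -0.055300), (ds/dtau, dt/dtau) = (2.028537, -0.720444); Gamma_sss = 0.000000, Gamma_sst = 0.032358, Gamma_stt = -0.600642, Gamma_tss = 0.000000, Gamma_tst = 0.035027, Gamma_ttt = -0.650185; k2 = (2.028537, -0.720444, 0.406337, 0.439852)
  k3: at (s, t) = (1.151174, -0.055042), (ds/dtau, dt/dtau) = (2.028893, -0.719772); Gamma_sss = 0.000000, Gamma_sst = 0.032218, Gamma_stt = -0.601319, Gamma_tss = 0.000000, Gamma_tst = 0.034863, Gamma_ttt = -0.650702; k3 = (2.028893, -0.719772, 0.405623, 0.438935)
  k4: at (s, t) = (1.201905, -0.073020), (ds/dtau, dt/dtau) = (2.039016, -0.708822); Gamma_sss = 0.000000, Gamma_sst = 0.041567, Gamma_stt = -0.590660, Gamma_tss = 0.000000, Gamma_tst = 0.046263, Gamma_ttt = -0.657390; k4 = (2.039016, -0.708822, 0.416916, 0.464017)
  Y <- Y + (h/6)(k1 + 2k2 + 2k3 + k4): s = 1.2019, t = -0.0730, ds/dtau = 2.0390, dt/dtau = -0.7088
step 3:
  k1: at (s, t) = (1.201899, -0.073031), (ds/dtau, dt/dtau) = (2.039009, -0.708814); Gamma_sss = 0.000000, Gamma_sst = 0.041572, Gamma_stt = -0.590632, Gamma_tss = 0.000000, Gamma_tst = 0.046270, Gamma_ttt = -0.657369; k1 = (2.039009, -0.708814, 0.416911, 0.464019)
  k2: at (s, t) = (1.252874, -0.090752), (ds/dtau, dt/dtau) = (2.049432, -0.697213); Gamma_sss = 0.000000, Gamma_sst = 0.050182, Gamma_stt = -0.579875, Gamma_tss = 0.000000, Gamma_tst = 0.057485, Gamma_ttt = -0.664269; k2 = (2.049432, -0.697213, 0.425289, 0.487185)
  k3: at (s, t) = (1.253135, -0.090462), (ds/dtau, dt/dtau) = (2.049642, -0.696634); Gamma_sss = 0.000000, Gamma_sst = 0.050039, Gamma_stt = -0.580590, Gamma_tss = 0.000000, Gamma_tst = 0.057301, Gamma_ttt = -0.664846; k3 = (2.049642, -0.696634, 0.424658, 0.486284)
  k4: at (s, t) = (1.304381, -0.107863), (ds/dtau, dt/dtau) = (2.060242, -0.684499); Gamma_sss = 0.000000, Gamma_sst = 0.057894, Gamma_stt = -0.569846, Gamma_tss = 0.000000, Gamma_tst = 0.068274, Gamma_ttt = -0.672012; k4 = (2.060242, -0.684499, 0.430283, 0.507428)
  Y <- Y + (h/6)(k1 + 2k2 + 2k3 + k4): s = 1.3044, t = -0.1079, ds/dtau = 2.0602, dt/dtau = -0.6845
step 4:
  k1: at (s, t) = (1.304377, -0.107873), (ds/dtau, dt/dtau) = (2.060235, -0.684494); Gamma_sss = 0.000000, Gamma_sst = 0.057898, Gamma_stt = -0.569824, Gamma_tss = 0.000000, Gamma_tst = 0.068280, Gamma_ttt = -0.671995; k1 = (2.060235, -0.684494, 0.430280, 0.507430)
  k2: at (s, t) = (1.355883, -0.124985), (ds/dtau, dt/dtau) = (2.070992, -0.671808); Gamma_sss = 0.000000, Gamma_sst = 0.065017, Gamma_stt = -0.559035, Gamma_tss = 0.000000, Gamma_tst = 0.079007, Gamma_ttt = -0.679327; k2 = (2.070992, -0.671808, 0.433224, 0.526444)
  k3: at (s, t) = (1.356152, -0.124668), (ds/dtau, dt/dtau) = (2.071066, -0.671333); Gamma_sss = 0.000000, Gamma_sst = 0.064878, Gamma_stt = -0.559771, Gamma_tss = 0.000000, Gamma_tst = 0.078807, Gamma_ttt = -0.679953; k3 = (2.071066, -0.671333, 0.432690, 0.525588)
  k4: at (s, t) = (1.407931, -0.141440), (ds/dtau, dt/dtau) = (2.081870, -0.658214); Gamma_sss = 0.000000, Gamma_sst = 0.071262, Gamma_stt = -0.549020, Gamma_tss = 0.000000, Gamma_tst = 0.089235, Gamma_ttt = -0.687488; k4 = (2.081870, -0.658214, 0.433163, 0.542411)
  Y <- Y + (h/6)(k1 + 2k2 + 2k3 + k4): s = 1.4079, t = -0.1414, ds/dtau = 2.0819, dt/dtau = -0.6582

Answer: s = 1.4079, t = -0.1414, ds/dtau = 2.0819, dt/dtau = -0.6582


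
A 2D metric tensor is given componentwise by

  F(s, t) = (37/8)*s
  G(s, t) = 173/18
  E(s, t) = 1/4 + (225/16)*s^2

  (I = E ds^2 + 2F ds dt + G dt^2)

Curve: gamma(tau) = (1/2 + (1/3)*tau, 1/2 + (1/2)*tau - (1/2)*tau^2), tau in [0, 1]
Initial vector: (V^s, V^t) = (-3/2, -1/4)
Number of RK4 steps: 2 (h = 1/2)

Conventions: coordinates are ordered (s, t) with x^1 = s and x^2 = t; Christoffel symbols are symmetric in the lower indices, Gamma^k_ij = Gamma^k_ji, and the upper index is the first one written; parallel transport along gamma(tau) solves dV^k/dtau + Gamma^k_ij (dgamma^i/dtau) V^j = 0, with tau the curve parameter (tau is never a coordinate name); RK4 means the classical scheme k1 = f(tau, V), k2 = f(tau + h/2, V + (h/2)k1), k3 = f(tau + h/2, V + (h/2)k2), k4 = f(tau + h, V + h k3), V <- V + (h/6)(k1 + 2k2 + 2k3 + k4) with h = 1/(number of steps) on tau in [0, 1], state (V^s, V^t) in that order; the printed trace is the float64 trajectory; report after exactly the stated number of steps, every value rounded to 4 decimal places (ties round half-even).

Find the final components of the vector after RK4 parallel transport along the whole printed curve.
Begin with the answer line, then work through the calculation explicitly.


Answer: V^s = -0.9233, V^t = -0.2406

gamma'(tau) = (1/3, 1/2 - tau); f(tau, V)^k = -Gamma^k_ij(gamma(tau)) gamma'^i(tau) V^j; h = 1/2; intermediate values shown to 6 dp
curve data and Christoffel symbols at the stage parameters:
  tau = 0.000000: gamma = (0.500000, 0.500000), gamma' = (0.333333, 0.500000); Gamma_sss = 1.844199, Gamma_sst = 0.000000, Gamma_stt = 0.000000, Gamma_tss = 0.037487, Gamma_tst = 0.000000, Gamma_ttt = 0.000000
  tau = 0.250000: gamma = (0.583333, 0.593750), gamma' = (0.333333, 0.250000); Gamma_sss = 1.614101, Gamma_sst = 0.000000, Gamma_stt = 0.000000, Gamma_tss = 0.028123, Gamma_tst = 0.000000, Gamma_ttt = 0.000000
  tau = 0.500000: gamma = (0.666667, 0.625000), gamma' = (0.333333, 0.000000); Gamma_sss = 1.431952, Gamma_sst = 0.000000, Gamma_stt = 0.000000, Gamma_tss = 0.021830, Gamma_tst = 0.000000, Gamma_ttt = 0.000000
  tau = 0.750000: gamma = (0.750000, 0.593750), gamma' = (0.333333, -0.250000); Gamma_sss = 1.285082, Gamma_sst = 0.000000, Gamma_stt = 0.000000, Gamma_tss = 0.017414, Gamma_tst = 0.000000, Gamma_ttt = 0.000000
  tau = 1.000000: gamma = (0.833333, 0.500000), gamma' = (0.333333, -0.500000); Gamma_sss = 1.164581, Gamma_sst = 0.000000, Gamma_stt = 0.000000, Gamma_tss = 0.014203, Gamma_tst = 0.000000, Gamma_ttt = 0.000000
step 0: V^s = -1.5000, V^t = -0.2500
step 1: k1 = (0.922099, 0.018743), k2 = (0.683021, 0.011900), k3 = (0.715179, 0.012461), k4 = (0.545293, 0.008313); V <- V + (h/6)(k1 + 2k2 + 2k3 + k4): V^s = -1.1447, V^t = -0.2437
step 2: k1 = (0.546378, 0.008330), k2 = (0.431826, 0.005852), k3 = (0.444093, 0.006018), k4 = (0.358162, 0.004368); V <- V + (h/6)(k1 + 2k2 + 2k3 + k4): V^s = -0.9233, V^t = -0.2406


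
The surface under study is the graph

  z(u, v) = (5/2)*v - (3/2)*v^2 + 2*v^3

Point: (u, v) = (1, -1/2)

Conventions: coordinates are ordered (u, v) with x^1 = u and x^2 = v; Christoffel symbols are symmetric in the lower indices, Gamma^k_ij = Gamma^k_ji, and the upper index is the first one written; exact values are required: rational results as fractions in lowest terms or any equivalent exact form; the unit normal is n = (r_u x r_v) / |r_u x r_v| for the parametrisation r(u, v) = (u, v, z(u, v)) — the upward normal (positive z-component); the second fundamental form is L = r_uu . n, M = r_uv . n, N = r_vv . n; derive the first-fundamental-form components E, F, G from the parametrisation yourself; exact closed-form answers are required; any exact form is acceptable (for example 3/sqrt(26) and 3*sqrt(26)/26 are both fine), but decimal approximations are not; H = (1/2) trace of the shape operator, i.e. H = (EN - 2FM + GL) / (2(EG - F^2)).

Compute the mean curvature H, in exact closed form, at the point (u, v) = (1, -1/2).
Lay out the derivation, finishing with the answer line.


z_u = 0, z_v = 11/2, z_uu = 0, z_uv = 0, z_vv = -9
E = 1, F = 0, G = 125/4; answer radicand W^2 = 125/4
unnormalised second-form numerators: l = 0, m = 0, n = -9; L = l/sqrt(125/4), and similarly M = m/sqrt(W^2), N = n/sqrt(W^2)
H = (E*n - 2*F*m + G*l) / (2*(EG - F^2)*sqrt(W^2)); E*n - 2*F*m + G*l = -9, EG - F^2 = 125/4, so H = (-18/125)/sqrt(125/4)

Answer: H = -36*sqrt(5)/3125


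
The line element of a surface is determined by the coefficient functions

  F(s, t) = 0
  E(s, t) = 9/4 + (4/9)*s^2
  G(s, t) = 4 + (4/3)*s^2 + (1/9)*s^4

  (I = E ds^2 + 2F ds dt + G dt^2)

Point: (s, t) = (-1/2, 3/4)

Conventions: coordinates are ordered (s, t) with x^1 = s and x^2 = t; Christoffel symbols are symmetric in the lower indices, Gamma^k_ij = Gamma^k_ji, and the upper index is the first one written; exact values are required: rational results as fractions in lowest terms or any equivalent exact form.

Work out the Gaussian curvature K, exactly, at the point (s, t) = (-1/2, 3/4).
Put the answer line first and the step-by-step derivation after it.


Answer: K = -23328/180625

E = 85/36, F = 0, G = 625/144, EG - F^2 = 53125/5184 at the point
E_s = -4/9, E_t = 0, F_s = 0, F_t = 0, G_s = -25/18, G_t = 0
E_tt = 0, F_st = 0, G_ss = 3
The intrinsic route: Brioschi's K = (det M1 - det M2)/(EG - F^2)^2.
M1 = [[-E_tt/2 + F_st - G_ss/2, E_s/2, F_s - E_t/2], [F_t - G_s/2, E, F], [G_t/2, F, G]] = [[-3/2, -2/9, 0], [25/36, 85/36, 0], [0, 0, 625/144]]; det M1 = -1371875/93312
M2 = [[0, E_t/2, G_s/2], [E_t/2, E, F], [G_s/2, F, G]] = [[0, 0, -25/36], [0, 85/36, 0], [-25/36, 0, 625/144]]; det M2 = -53125/46656
det M1 - det M2 = -15625/1152; K = -15625/1152 / (53125/5184)^2 = -23328/180625


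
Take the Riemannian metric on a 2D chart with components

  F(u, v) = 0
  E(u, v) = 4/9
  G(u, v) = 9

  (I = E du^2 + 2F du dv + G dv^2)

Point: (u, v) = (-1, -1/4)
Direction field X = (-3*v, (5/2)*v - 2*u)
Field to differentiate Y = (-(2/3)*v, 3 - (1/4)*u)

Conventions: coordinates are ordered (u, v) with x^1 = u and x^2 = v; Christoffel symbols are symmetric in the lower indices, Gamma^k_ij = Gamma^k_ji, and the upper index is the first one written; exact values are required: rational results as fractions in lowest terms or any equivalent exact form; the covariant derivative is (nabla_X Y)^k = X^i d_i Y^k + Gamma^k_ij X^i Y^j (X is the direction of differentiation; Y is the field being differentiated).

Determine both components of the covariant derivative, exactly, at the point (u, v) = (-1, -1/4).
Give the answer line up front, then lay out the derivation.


Answer: (nabla_X Y)^u = -11/12, (nabla_X Y)^v = -3/16

E = 4/9, F = 0, G = 9 at the point
E_u = 0, E_v = 0, F_u = 0, F_v = 0, G_u = 0, G_v = 0
EG - F^2 = 4;  g^inv = (1/4) * [[9, 0], [0, 4/9]]
first-kind symbols [ij,l] = (1/2)(d_i g_jl + d_j g_il - d_l g_ij): [uu,u] = E_u/2 = 0, [uu,v] = F_u - E_v/2 = 0, [uv,u] = E_v/2 = 0, [uv,v] = G_u/2 = 0, [vv,u] = F_v - G_u/2 = 0, [vv,v] = G_v/2 = 0
Gamma^u_ij = (G*[ij,u] - F*[ij,v])/(EG - F^2), Gamma^v_ij = (E*[ij,v] - F*[ij,u])/(EG - F^2)
Gamma_uuu = 0, Gamma_uuv = 0, Gamma_uvv = 0, Gamma_vuu = 0, Gamma_vuv = 0, Gamma_vvv = 0
X = (3/4, 11/8), Y = (1/6, 13/4) at the point


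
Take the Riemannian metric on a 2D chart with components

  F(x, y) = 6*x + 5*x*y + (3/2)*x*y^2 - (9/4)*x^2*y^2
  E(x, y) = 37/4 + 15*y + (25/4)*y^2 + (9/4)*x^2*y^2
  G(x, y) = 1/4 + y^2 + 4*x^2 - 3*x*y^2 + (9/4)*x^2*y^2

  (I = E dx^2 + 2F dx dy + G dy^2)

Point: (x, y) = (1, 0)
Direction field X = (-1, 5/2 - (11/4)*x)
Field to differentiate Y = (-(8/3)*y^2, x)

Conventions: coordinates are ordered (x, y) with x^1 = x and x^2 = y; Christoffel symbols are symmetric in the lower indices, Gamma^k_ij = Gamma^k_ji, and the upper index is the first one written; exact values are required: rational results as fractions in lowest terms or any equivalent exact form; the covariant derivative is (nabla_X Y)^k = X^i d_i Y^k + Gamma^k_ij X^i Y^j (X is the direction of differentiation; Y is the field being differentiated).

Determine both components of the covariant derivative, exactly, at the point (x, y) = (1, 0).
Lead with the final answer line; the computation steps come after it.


Answer: (nabla_X Y)^x = -143/53, (nabla_X Y)^y = 99/53

E = 37/4, F = 6, G = 17/4 at the point
E_x = 0, E_y = 15, F_x = 6, F_y = 5, G_x = 8, G_y = 0
EG - F^2 = 53/16;  g^inv = (16/53) * [[17/4, -6], [-6, 37/4]]
first-kind symbols [ij,l] = (1/2)(d_i g_jl + d_j g_il - d_l g_ij): [xx,x] = E_x/2 = 0, [xx,y] = F_x - E_y/2 = -3/2, [xy,x] = E_y/2 = 15/2, [xy,y] = G_x/2 = 4, [yy,x] = F_y - G_x/2 = 1, [yy,y] = G_y/2 = 0
Gamma^x_ij = (G*[ij,x] - F*[ij,y])/(EG - F^2), Gamma^y_ij = (E*[ij,y] - F*[ij,x])/(EG - F^2)
Gamma_xxx = 144/53, Gamma_xxy = 126/53, Gamma_xyy = 68/53, Gamma_yxx = -222/53, Gamma_yxy = -128/53, Gamma_yyy = -96/53
X = (-1, -1/4), Y = (0, 1) at the point


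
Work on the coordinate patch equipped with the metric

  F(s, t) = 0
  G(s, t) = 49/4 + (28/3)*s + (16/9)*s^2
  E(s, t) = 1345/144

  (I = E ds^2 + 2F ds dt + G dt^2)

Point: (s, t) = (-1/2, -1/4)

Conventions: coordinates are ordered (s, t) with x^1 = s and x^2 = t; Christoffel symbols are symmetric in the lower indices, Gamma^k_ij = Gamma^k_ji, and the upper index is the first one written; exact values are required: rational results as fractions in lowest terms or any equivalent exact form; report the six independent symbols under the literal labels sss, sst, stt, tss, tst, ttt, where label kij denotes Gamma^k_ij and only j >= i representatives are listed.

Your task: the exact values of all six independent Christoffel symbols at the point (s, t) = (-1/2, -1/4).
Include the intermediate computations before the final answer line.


E = 1345/144, F = 0, G = 289/36 at the point
E_s = 0, E_t = 0, F_s = 0, F_t = 0, G_s = 68/9, G_t = 0
EG - F^2 = 388705/5184;  g^inv = (5184/388705) * [[289/36, 0], [0, 1345/144]]
first-kind symbols [ij,l] = (1/2)(d_i g_jl + d_j g_il - d_l g_ij): [ss,s] = E_s/2 = 0, [ss,t] = F_s - E_t/2 = 0, [st,s] = E_t/2 = 0, [st,t] = G_s/2 = 34/9, [tt,s] = F_t - G_s/2 = -34/9, [tt,t] = G_t/2 = 0
Gamma^s_ij = (G*[ij,s] - F*[ij,t])/(EG - F^2), Gamma^t_ij = (E*[ij,t] - F*[ij,s])/(EG - F^2)

Answer: Gamma_sss = 0, Gamma_sst = 0, Gamma_stt = -544/1345, Gamma_tss = 0, Gamma_tst = 8/17, Gamma_ttt = 0


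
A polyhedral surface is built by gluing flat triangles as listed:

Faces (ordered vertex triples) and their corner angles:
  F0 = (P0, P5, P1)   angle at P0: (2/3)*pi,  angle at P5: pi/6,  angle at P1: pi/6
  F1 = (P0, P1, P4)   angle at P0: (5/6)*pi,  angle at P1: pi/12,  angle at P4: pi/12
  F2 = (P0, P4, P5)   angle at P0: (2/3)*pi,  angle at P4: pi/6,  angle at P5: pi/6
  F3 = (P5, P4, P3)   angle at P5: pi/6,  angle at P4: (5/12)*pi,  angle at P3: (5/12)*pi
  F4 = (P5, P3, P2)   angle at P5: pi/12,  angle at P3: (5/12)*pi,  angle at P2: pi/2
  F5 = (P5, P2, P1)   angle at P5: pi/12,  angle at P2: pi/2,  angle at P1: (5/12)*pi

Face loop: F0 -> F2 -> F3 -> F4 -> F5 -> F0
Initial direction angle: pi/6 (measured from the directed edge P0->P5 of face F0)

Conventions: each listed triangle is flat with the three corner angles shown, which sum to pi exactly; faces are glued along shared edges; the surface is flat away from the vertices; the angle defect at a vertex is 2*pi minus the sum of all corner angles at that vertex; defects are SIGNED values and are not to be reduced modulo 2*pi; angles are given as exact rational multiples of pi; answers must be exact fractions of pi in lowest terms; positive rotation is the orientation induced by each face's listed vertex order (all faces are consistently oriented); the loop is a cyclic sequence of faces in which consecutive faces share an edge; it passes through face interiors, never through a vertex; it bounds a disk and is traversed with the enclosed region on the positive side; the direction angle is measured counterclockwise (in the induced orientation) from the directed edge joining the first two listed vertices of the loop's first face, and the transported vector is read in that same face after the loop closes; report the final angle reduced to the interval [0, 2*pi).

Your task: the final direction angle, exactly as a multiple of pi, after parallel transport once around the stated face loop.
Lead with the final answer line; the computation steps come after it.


Answer: final direction angle = (3/2)*pi

enclosed vertex P5: corner angles sum to (2/3)*pi, defect = 2*pi - (2/3)*pi = (4/3)*pi
by Gauss-Bonnet the loop rotates the vector by the enclosed defect sum (positive orientation, mod 2*pi)
final angle = pi/6 + (4/3)*pi = (3/2)*pi (mod 2*pi)


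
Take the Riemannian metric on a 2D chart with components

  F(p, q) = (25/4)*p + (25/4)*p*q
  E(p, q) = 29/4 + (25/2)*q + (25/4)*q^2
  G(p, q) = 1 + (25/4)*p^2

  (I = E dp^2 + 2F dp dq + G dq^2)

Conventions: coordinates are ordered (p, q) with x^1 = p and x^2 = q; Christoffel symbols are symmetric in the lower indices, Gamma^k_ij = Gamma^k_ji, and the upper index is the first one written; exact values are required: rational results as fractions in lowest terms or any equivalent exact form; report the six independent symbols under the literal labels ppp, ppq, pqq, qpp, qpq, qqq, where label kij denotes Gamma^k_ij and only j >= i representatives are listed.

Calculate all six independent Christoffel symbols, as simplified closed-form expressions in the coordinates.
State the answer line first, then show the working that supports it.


Answer: Gamma_ppp = 0, Gamma_ppq = (25*q + 25)/(25*p^2 + 25*q^2 + 50*q + 29), Gamma_pqq = 0, Gamma_qpp = 0, Gamma_qpq = 25*p/(25*p^2 + 25*q^2 + 50*q + 29), Gamma_qqq = 0

E = 29/4 + (25/2)*q + (25/4)*q^2; F = (25/4)*p + (25/4)*p*q; G = 1 + (25/4)*p^2
Gamma^k_ij = (1/2) g^{kl} (d_i g_jl + d_j g_il - d_l g_ij), with g^inv = (1/(EG-F^2)) [[G, -F], [-F, E]]
first partials: E_p = 0, E_q = 25/2 + (25/2)*q, F_p = 25/4 + (25/4)*q, F_q = (25/4)*p, G_p = (25/2)*p, G_q = 0
D = EG - F^2 = 29/4 + (25/2)*q + (25/4)*q^2 + (25/4)*p^2
expanded: Gamma^p_pp = (G E_p - 2F F_p + F E_q)/(2D), Gamma^p_pq = (G E_q - F G_p)/(2D), Gamma^p_qq = (2G F_q - G G_p - F G_q)/(2D), Gamma^q_pp = (2E F_p - E E_q - F E_p)/(2D), Gamma^q_pq = (E G_p - F E_q)/(2D), Gamma^q_qq = (E G_q - 2F F_q + F G_p)/(2D); substitute and cancel common factors


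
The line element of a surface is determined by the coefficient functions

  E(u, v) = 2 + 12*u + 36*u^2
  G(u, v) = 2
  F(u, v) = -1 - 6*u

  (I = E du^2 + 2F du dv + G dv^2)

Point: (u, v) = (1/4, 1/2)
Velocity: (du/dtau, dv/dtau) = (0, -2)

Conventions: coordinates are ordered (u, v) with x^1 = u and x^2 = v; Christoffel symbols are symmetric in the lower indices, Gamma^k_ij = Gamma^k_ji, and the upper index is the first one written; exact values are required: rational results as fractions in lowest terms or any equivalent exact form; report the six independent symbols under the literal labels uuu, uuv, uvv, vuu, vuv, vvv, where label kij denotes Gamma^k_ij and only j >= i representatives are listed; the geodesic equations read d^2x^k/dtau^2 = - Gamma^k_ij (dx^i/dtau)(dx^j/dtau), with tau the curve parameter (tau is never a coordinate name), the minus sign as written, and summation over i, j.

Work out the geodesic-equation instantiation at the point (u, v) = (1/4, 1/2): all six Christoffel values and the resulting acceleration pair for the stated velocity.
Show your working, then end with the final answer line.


E = 29/4, F = -5/2, G = 2 at the point
E_u = 30, E_v = 0, F_u = -6, F_v = 0, G_u = 0, G_v = 0
EG - F^2 = 33/4;  g^inv = (4/33) * [[2, 5/2], [5/2, 29/4]]
first-kind symbols [ij,l] = (1/2)(d_i g_jl + d_j g_il - d_l g_ij): [uu,u] = E_u/2 = 15, [uu,v] = F_u - E_v/2 = -6, [uv,u] = E_v/2 = 0, [uv,v] = G_u/2 = 0, [vv,u] = F_v - G_u/2 = 0, [vv,v] = G_v/2 = 0
Gamma^u_ij = (G*[ij,u] - F*[ij,v])/(EG - F^2), Gamma^v_ij = (E*[ij,v] - F*[ij,u])/(EG - F^2)
Gamma_uuu = 20/11, Gamma_uuv = 0, Gamma_uvv = 0, Gamma_vuu = -8/11, Gamma_vuv = 0, Gamma_vvv = 0
d^2u/dtau^2 = -(Gamma_uuu*(0)^2 + 2*Gamma_uuv*(0)*(-2) + Gamma_uvv*(-2)^2) = 0
d^2v/dtau^2 = -(Gamma_vuu*(0)^2 + 2*Gamma_vuv*(0)*(-2) + Gamma_vvv*(-2)^2) = 0

Answer: Gamma_uuu = 20/11, Gamma_uuv = 0, Gamma_uvv = 0, Gamma_vuu = -8/11, Gamma_vuv = 0, Gamma_vvv = 0; accelerations (d^2u/dtau^2, d^2v/dtau^2) = (0, 0)


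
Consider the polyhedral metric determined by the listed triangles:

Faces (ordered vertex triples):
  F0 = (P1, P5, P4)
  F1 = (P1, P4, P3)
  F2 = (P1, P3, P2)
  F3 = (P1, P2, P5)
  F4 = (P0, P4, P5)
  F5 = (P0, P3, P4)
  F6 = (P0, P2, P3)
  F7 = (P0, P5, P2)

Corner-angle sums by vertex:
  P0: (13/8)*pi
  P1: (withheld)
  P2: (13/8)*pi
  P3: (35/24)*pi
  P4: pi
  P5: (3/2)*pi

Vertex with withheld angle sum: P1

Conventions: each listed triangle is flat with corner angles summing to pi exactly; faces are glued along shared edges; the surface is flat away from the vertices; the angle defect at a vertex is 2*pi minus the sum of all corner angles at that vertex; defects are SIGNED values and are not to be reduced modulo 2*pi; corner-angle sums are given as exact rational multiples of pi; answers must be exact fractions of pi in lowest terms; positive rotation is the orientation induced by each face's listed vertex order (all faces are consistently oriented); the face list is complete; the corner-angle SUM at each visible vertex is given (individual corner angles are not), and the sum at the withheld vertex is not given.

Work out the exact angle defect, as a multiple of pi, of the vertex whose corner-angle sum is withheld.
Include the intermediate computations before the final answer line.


V = 6, E = 12, F = 8; chi = V - E + F = 2
Gauss-Bonnet: total defect = 2*pi*chi = 4*pi; visible defects sum to (67/24)*pi

Answer: defect(P1) = (29/24)*pi


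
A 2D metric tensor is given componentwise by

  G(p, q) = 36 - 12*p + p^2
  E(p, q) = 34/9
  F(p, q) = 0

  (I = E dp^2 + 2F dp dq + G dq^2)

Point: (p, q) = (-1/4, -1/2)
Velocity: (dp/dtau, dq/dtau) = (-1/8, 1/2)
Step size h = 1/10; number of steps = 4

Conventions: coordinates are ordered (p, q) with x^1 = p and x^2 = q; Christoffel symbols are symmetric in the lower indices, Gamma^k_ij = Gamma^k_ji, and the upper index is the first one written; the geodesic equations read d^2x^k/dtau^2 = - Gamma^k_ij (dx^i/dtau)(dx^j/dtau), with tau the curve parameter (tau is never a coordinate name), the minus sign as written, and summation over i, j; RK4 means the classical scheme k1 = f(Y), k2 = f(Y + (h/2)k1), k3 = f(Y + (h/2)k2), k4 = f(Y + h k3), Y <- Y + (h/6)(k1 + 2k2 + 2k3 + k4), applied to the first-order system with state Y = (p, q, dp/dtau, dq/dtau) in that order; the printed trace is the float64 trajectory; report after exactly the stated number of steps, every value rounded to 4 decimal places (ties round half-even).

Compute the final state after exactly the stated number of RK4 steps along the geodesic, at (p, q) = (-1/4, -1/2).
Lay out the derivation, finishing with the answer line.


f(Y) = (dp/dtau, dq/dtau, -Gamma^p_ij Y'^i Y'^j, -Gamma^q_ij Y'^i Y'^j) with the Gammas evaluated at the stage position; h = 0.100000; intermediate values shown to 6 dp
step 0: p = -0.2500, q = -0.5000, dp/dtau = -0.1250, dq/dtau = 0.5000
step 1:
  k1: at (p, q) = (-0.250000, -0.500000), (dp/dtau, dq/dtau) = (-0.125000, 0.500000); Gamma_ppp = 0.000000, Gamma_ppq = 0.000000, Gamma_pqq = 1.654412, Gamma_qpp = 0.000000, Gamma_qpq = -0.160000, Gamma_qqq = 0.000000; k1 = (-0.125000, 0.500000, -0.413603, -0.020000)
  k2: at (p, q) = (-0.256250, -0.475000), (dp/dtau, dq/dtau) = (-0.145680, 0.499000); Gamma_ppp = 0.000000, Gamma_ppq = 0.000000, Gamma_pqq = 1.656066, Gamma_qpp = 0.000000, Gamma_qpq = -0.159840, Gamma_qqq = 0.000000; k2 = (-0.145680, 0.499000, -0.412362, -0.023239)
  k3: at (p, q) = (-0.257284, -0.475050), (dp/dtau, dq/dtau) = (-0.145618, 0.498838); Gamma_ppp = 0.000000, Gamma_ppq = 0.000000, Gamma_pqq = 1.656340, Gamma_qpp = 0.000000, Gamma_qpq = -0.159814, Gamma_qqq = 0.000000; k3 = (-0.145618, 0.498838, -0.412163, -0.023218)
  k4: at (p, q) = (-0.264562, -0.450116), (dp/dtau, dq/dtau) = (-0.166216, 0.497678); Gamma_ppp = 0.000000, Gamma_ppq = 0.000000, Gamma_pqq = 1.658266, Gamma_qpp = 0.000000, Gamma_qpq = -0.159628, Gamma_qqq = 0.000000; k4 = (-0.166216, 0.497678, -0.410725, -0.026410)
  Y <- Y + (h/6)(k1 + 2k2 + 2k3 + k4): p = -0.2646, q = -0.4501, dp/dtau = -0.1662, dq/dtau = 0.4977
step 2:
  k1: at (p, q) = (-0.264564, -0.450111), (dp/dtau, dq/dtau) = (-0.166223, 0.497678); Gamma_ppp = 0.000000, Gamma_ppq = 0.000000, Gamma_pqq = 1.658267, Gamma_qpp = 0.000000, Gamma_qpq = -0.159628, Gamma_qqq = 0.000000; k1 = (-0.166223, 0.497678, -0.410725, -0.026411)
  k2: at (p, q) = (-0.272875, -0.425227), (dp/dtau, dq/dtau) = (-0.186759, 0.496357); Gamma_ppp = 0.000000, Gamma_ppq = 0.000000, Gamma_pqq = 1.660467, Gamma_qpp = 0.000000, Gamma_qpq = -0.159417, Gamma_qqq = 0.000000; k2 = (-0.186759, 0.496357, -0.409090, -0.029556)
  k3: at (p, q) = (-0.273902, -0.425293), (dp/dtau, dq/dtau) = (-0.186677, 0.496200); Gamma_ppp = 0.000000, Gamma_ppq = 0.000000, Gamma_pqq = 1.660739, Gamma_qpp = 0.000000, Gamma_qpq = -0.159390, Gamma_qqq = 0.000000; k3 = (-0.186677, 0.496200, -0.408898, -0.029528)
  k4: at (p, q) = (-0.283231, -0.400491), (dp/dtau, dq/dtau) = (-0.207113, 0.494725); Gamma_ppp = 0.000000, Gamma_ppq = 0.000000, Gamma_pqq = 1.663208, Gamma_qpp = 0.000000, Gamma_qpq = -0.159154, Gamma_qqq = 0.000000; k4 = (-0.207113, 0.494725, -0.407075, -0.032615)
  Y <- Y + (h/6)(k1 + 2k2 + 2k3 + k4): p = -0.2832, q = -0.4005, dp/dtau = -0.2071, dq/dtau = 0.4947
step 3:
  k1: at (p, q) = (-0.283234, -0.400485), (dp/dtau, dq/dtau) = (-0.207119, 0.494725); Gamma_ppp = 0.000000, Gamma_ppq = 0.000000, Gamma_pqq = 1.663209, Gamma_qpp = 0.000000, Gamma_qpq = -0.159154, Gamma_qqq = 0.000000; k1 = (-0.207119, 0.494725, -0.407075, -0.032616)
  k2: at (p, q) = (-0.293590, -0.375749), (dp/dtau, dq/dtau) = (-0.227473, 0.493094); Gamma_ppp = 0.000000, Gamma_ppq = 0.000000, Gamma_pqq = 1.665950, Gamma_qpp = 0.000000, Gamma_qpq = -0.158892, Gamma_qqq = 0.000000; k2 = (-0.227473, 0.493094, -0.405062, -0.035644)
  k3: at (p, q) = (-0.294607, -0.375831), (dp/dtau, dq/dtau) = (-0.227372, 0.492943); Gamma_ppp = 0.000000, Gamma_ppq = 0.000000, Gamma_pqq = 1.666220, Gamma_qpp = 0.000000, Gamma_qpq = -0.158866, Gamma_qqq = 0.000000; k3 = (-0.227372, 0.492943, -0.404879, -0.035612)
  k4: at (p, q) = (-0.305971, -0.351191), (dp/dtau, dq/dtau) = (-0.247607, 0.491164); Gamma_ppp = 0.000000, Gamma_ppq = 0.000000, Gamma_pqq = 1.669228, Gamma_qpp = 0.000000, Gamma_qpq = -0.158580, Gamma_qqq = 0.000000; k4 = (-0.247607, 0.491164, -0.402687, -0.038572)
  Y <- Y + (h/6)(k1 + 2k2 + 2k3 + k4): p = -0.3060, q = -0.3512, dp/dtau = -0.2476, dq/dtau = 0.4912
step 4:
  k1: at (p, q) = (-0.305974, -0.351186), (dp/dtau, dq/dtau) = (-0.247613, 0.491163); Gamma_ppp = 0.000000, Gamma_ppq = 0.000000, Gamma_pqq = 1.669228, Gamma_qpp = 0.000000, Gamma_qpq = -0.158580, Gamma_qqq = 0.000000; k1 = (-0.247613, 0.491163, -0.402687, -0.038572)
  k2: at (p, q) = (-0.318355, -0.326628), (dp/dtau, dq/dtau) = (-0.267748, 0.489234); Gamma_ppp = 0.000000, Gamma_ppq = 0.000000, Gamma_pqq = 1.672506, Gamma_qpp = 0.000000, Gamma_qpq = -0.158269, Gamma_qqq = 0.000000; k2 = (-0.267748, 0.489234, -0.400315, -0.041464)
  k3: at (p, q) = (-0.319361, -0.326724), (dp/dtau, dq/dtau) = (-0.267629, 0.489090); Gamma_ppp = 0.000000, Gamma_ppq = 0.000000, Gamma_pqq = 1.672772, Gamma_qpp = 0.000000, Gamma_qpq = -0.158244, Gamma_qqq = 0.000000; k3 = (-0.267629, 0.489090, -0.400142, -0.041427)
  k4: at (p, q) = (-0.332737, -0.302277), (dp/dtau, dq/dtau) = (-0.287627, 0.487020); Gamma_ppp = 0.000000, Gamma_ppq = 0.000000, Gamma_pqq = 1.676313, Gamma_qpp = 0.000000, Gamma_qpq = -0.157910, Gamma_qqq = 0.000000; k4 = (-0.287627, 0.487020, -0.397603, -0.044240)
  Y <- Y + (h/6)(k1 + 2k2 + 2k3 + k4): p = -0.3327, q = -0.3023, dp/dtau = -0.2876, dq/dtau = 0.4870

Answer: p = -0.3327, q = -0.3023, dp/dtau = -0.2876, dq/dtau = 0.4870


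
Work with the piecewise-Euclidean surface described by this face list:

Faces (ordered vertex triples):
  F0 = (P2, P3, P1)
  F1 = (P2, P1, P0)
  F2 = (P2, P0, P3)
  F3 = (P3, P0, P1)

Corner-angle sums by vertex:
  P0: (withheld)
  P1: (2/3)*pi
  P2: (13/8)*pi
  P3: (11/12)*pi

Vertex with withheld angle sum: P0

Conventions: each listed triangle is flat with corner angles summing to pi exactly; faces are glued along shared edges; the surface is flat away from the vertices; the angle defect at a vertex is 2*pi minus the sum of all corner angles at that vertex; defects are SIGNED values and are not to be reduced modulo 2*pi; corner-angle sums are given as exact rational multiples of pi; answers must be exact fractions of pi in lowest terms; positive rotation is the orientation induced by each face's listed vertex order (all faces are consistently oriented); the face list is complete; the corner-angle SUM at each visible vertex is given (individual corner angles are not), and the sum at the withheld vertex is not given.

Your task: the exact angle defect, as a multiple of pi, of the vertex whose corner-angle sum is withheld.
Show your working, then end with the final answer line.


V = 4, E = 6, F = 4; chi = V - E + F = 2
Gauss-Bonnet: total defect = 2*pi*chi = 4*pi; visible defects sum to (67/24)*pi

Answer: defect(P0) = (29/24)*pi


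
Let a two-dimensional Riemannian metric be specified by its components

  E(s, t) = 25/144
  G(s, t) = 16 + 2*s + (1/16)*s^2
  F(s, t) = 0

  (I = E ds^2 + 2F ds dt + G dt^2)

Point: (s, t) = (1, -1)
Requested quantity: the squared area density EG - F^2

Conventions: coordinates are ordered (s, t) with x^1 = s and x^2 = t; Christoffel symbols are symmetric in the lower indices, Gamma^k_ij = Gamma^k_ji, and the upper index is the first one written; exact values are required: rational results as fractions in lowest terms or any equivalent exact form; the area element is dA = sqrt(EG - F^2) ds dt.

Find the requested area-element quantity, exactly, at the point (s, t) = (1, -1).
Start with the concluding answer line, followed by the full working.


Answer: EG - F^2 = 7225/2304

E = 25/144, F = 0, G = 289/16; EG - F^2 = 7225/2304


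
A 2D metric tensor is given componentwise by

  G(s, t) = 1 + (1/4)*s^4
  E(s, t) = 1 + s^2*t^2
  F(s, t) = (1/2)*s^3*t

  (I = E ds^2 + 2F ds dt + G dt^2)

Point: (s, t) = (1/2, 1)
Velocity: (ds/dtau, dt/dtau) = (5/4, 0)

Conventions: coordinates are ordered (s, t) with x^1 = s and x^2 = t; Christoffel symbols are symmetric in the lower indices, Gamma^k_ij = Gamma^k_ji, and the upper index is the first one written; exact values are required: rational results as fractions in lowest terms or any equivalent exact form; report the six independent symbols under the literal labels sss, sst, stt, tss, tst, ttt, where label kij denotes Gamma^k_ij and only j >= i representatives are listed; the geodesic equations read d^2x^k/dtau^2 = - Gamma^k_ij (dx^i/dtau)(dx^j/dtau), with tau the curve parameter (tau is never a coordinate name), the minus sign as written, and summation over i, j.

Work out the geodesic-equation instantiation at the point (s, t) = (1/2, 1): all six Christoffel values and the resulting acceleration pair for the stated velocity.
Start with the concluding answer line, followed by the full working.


Answer: Gamma_sss = 32/81, Gamma_sst = 16/81, Gamma_stt = 0, Gamma_tss = 8/81, Gamma_tst = 4/81, Gamma_ttt = 0; accelerations (d^2s/dtau^2, d^2t/dtau^2) = (-50/81, -25/162)

E = 5/4, F = 1/16, G = 65/64 at the point
E_s = 1, E_t = 1/2, F_s = 3/8, F_t = 1/16, G_s = 1/8, G_t = 0
EG - F^2 = 81/64;  g^inv = (64/81) * [[65/64, -1/16], [-1/16, 5/4]]
first-kind symbols [ij,l] = (1/2)(d_i g_jl + d_j g_il - d_l g_ij): [ss,s] = E_s/2 = 1/2, [ss,t] = F_s - E_t/2 = 1/8, [st,s] = E_t/2 = 1/4, [st,t] = G_s/2 = 1/16, [tt,s] = F_t - G_s/2 = 0, [tt,t] = G_t/2 = 0
Gamma^s_ij = (G*[ij,s] - F*[ij,t])/(EG - F^2), Gamma^t_ij = (E*[ij,t] - F*[ij,s])/(EG - F^2)
Gamma_sss = 32/81, Gamma_sst = 16/81, Gamma_stt = 0, Gamma_tss = 8/81, Gamma_tst = 4/81, Gamma_ttt = 0
d^2s/dtau^2 = -(Gamma_sss*(5/4)^2 + 2*Gamma_sst*(5/4)*(0) + Gamma_stt*(0)^2) = -50/81
d^2t/dtau^2 = -(Gamma_tss*(5/4)^2 + 2*Gamma_tst*(5/4)*(0) + Gamma_ttt*(0)^2) = -25/162


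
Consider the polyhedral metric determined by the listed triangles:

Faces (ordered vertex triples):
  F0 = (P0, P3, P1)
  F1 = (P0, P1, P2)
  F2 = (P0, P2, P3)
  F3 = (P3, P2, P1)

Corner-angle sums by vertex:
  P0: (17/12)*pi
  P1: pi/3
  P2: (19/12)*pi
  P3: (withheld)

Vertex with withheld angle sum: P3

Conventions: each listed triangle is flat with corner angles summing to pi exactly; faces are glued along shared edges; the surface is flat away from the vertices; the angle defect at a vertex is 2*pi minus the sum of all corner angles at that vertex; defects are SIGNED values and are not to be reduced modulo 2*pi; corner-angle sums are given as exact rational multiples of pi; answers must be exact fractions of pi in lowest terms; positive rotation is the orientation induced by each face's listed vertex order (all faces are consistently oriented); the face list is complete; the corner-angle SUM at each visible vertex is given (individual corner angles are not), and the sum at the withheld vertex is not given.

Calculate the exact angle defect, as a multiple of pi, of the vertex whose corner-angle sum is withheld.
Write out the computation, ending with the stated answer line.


V = 4, E = 6, F = 4; chi = V - E + F = 2
Gauss-Bonnet: total defect = 2*pi*chi = 4*pi; visible defects sum to (8/3)*pi

Answer: defect(P3) = (4/3)*pi


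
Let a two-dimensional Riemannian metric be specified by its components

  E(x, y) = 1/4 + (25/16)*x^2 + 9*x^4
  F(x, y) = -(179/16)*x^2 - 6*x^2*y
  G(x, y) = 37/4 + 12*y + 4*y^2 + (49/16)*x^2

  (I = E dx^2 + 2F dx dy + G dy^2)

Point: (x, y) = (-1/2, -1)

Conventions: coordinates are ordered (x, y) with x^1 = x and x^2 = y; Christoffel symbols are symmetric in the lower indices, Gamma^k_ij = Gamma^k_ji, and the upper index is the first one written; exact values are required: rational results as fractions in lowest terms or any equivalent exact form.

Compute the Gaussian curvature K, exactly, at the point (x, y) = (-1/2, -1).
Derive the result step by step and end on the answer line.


E = 77/64, F = -83/64, G = 129/64, EG - F^2 = 761/1024 at the point
E_x = -97/16, E_y = 0, F_x = 83/16, F_y = -3/2, G_x = -49/16, G_y = 4
E_yy = 0, F_xy = 6, G_xx = 49/8
Evaluate Brioschi's two determinant matrices M1, M2 and divide by (EG - F^2)^2.
M1 = [[-E_yy/2 + F_xy - G_xx/2, E_x/2, F_x - E_y/2], [F_y - G_x/2, E, F], [G_y/2, F, G]] = [[47/16, -97/32, 83/16], [1/32, 77/64, -83/64], [2, -83/64, 129/64]]; det M1 = -160981/65536
M2 = [[0, E_y/2, G_x/2], [E_y/2, E, F], [G_x/2, F, G]] = [[0, 0, -49/32], [0, 77/64, -83/64], [-49/32, -83/64, 129/64]]; det M2 = -184877/65536
det M1 - det M2 = 2987/8192; K = 2987/8192 / (761/1024)^2 = 382336/579121

Answer: K = 382336/579121
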